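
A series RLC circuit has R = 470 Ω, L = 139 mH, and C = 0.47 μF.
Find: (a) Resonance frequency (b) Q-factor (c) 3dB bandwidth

Step 1 — Resonance: ω₀ = 1/√(LC) = 1/√(0.139·4.7e-07) = 3912 rad/s.
Step 2 — f₀ = ω₀/(2π) = 622.7 Hz.
Step 3 — Series Q: Q = ω₀L/R = 3912·0.139/470 = 1.157.
Step 4 — Bandwidth: Δω = ω₀/Q = 3381 rad/s; BW = Δω/(2π) = 538.1 Hz.

(a) f₀ = 622.7 Hz  (b) Q = 1.157  (c) BW = 538.1 Hz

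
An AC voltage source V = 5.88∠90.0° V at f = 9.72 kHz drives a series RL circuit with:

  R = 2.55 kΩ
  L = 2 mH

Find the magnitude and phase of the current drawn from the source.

Step 1 — Angular frequency: ω = 2π·f = 2π·9720 = 6.107e+04 rad/s.
Step 2 — Component impedances:
  R: Z = R = 2550 Ω
  L: Z = jωL = j·6.107e+04·0.002 = 0 + j122.1 Ω
Step 3 — Series combination: Z_total = R + L = 2550 + j122.1 Ω = 2553∠2.7° Ω.
Step 4 — Source phasor: V = 5.88∠90.0° V = 0 + j5.88 V.
Step 5 — Ohm's law: I = V / Z_total = (0 + j5.88) / (2550 + j122.1) = 0.0001102 + j0.002301 A.
Step 6 — Convert to polar: |I| = 0.002303 A, ∠I = 87.3°.

I = 0.002303∠87.3° A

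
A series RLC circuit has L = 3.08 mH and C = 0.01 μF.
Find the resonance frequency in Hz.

Step 1 — Resonance condition Im(Z)=0 gives ω₀ = 1/√(LC).
Step 2 — ω₀ = 1/√(0.00308·1e-08) = 1.802e+05 rad/s.
Step 3 — f₀ = ω₀/(2π) = 2.868e+04 Hz.

f₀ = 2.868e+04 Hz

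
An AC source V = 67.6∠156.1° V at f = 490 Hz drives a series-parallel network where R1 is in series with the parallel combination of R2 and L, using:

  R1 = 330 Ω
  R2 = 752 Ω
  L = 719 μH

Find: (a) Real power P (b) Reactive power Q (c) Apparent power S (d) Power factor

Step 1 — Angular frequency: ω = 2π·f = 2π·490 = 3079 rad/s.
Step 2 — Component impedances:
  R1: Z = R = 330 Ω
  R2: Z = R = 752 Ω
  L: Z = jωL = j·3079·0.000719 = 0 + j2.214 Ω
Step 3 — Parallel branch: R2 || L = 1/(1/R2 + 1/L) = 0.006516 + j2.214 Ω.
Step 4 — Series with R1: Z_total = R1 + (R2 || L) = 330 + j2.214 Ω = 330∠0.4° Ω.
Step 5 — Source phasor: V = 67.6∠156.1° V = -61.8 + j27.39 V.
Step 6 — Current: I = V / Z = -0.1867 + j0.08424 A = 0.2048∠155.7° A.
Step 7 — Complex power: S = V·I* = 13.85 + j0.09288 VA.
Step 8 — Real power: P = Re(S) = 13.85 W.
Step 9 — Reactive power: Q = Im(S) = 0.09288 VAR.
Step 10 — Apparent power: |S| = 13.85 VA.
Step 11 — Power factor: PF = P/|S| = 1 (lagging).

(a) P = 13.85 W  (b) Q = 0.09288 VAR  (c) S = 13.85 VA  (d) PF = 1 (lagging)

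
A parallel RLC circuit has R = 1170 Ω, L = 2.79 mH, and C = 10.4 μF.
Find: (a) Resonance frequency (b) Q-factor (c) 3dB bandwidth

Step 1 — Resonance: ω₀ = 1/√(LC) = 1/√(0.00279·1.04e-05) = 5871 rad/s.
Step 2 — f₀ = ω₀/(2π) = 934.3 Hz.
Step 3 — Parallel Q: Q = R/(ω₀L) = 1170/(5871·0.00279) = 71.43.
Step 4 — Bandwidth: Δω = ω₀/Q = 82.18 rad/s; BW = Δω/(2π) = 13.08 Hz.

(a) f₀ = 934.3 Hz  (b) Q = 71.43  (c) BW = 13.08 Hz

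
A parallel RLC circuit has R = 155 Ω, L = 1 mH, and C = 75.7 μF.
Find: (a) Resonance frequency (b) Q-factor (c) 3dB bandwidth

Step 1 — Resonance: ω₀ = 1/√(LC) = 1/√(0.001·7.57e-05) = 3635 rad/s.
Step 2 — f₀ = ω₀/(2π) = 578.5 Hz.
Step 3 — Parallel Q: Q = R/(ω₀L) = 155/(3635·0.001) = 42.65.
Step 4 — Bandwidth: Δω = ω₀/Q = 85.23 rad/s; BW = Δω/(2π) = 13.56 Hz.

(a) f₀ = 578.5 Hz  (b) Q = 42.65  (c) BW = 13.56 Hz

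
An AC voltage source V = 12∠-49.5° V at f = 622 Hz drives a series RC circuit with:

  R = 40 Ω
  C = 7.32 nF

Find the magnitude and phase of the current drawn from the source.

Step 1 — Angular frequency: ω = 2π·f = 2π·622 = 3908 rad/s.
Step 2 — Component impedances:
  R: Z = R = 40 Ω
  C: Z = 1/(jωC) = -j/(ω·C) = 0 - j3.496e+04 Ω
Step 3 — Series combination: Z_total = R + C = 40 - j3.496e+04 Ω = 3.496e+04∠-89.9° Ω.
Step 4 — Source phasor: V = 12∠-49.5° V = 7.793 - j9.125 V.
Step 5 — Ohm's law: I = V / Z_total = (7.793 - j9.125) / (40 - j3.496e+04) = 0.0002613 + j0.0002227 A.
Step 6 — Convert to polar: |I| = 0.0003433 A, ∠I = 40.4°.

I = 0.0003433∠40.4° A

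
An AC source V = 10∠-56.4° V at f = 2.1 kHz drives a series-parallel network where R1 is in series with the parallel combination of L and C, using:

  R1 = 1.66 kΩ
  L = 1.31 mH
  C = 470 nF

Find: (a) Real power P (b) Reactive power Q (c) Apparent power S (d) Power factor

Step 1 — Angular frequency: ω = 2π·f = 2π·2100 = 1.319e+04 rad/s.
Step 2 — Component impedances:
  R1: Z = R = 1660 Ω
  L: Z = jωL = j·1.319e+04·0.00131 = 0 + j17.29 Ω
  C: Z = 1/(jωC) = -j/(ω·C) = 0 - j161.3 Ω
Step 3 — Parallel branch: L || C = 1/(1/L + 1/C) = 0 + j19.36 Ω.
Step 4 — Series with R1: Z_total = R1 + (L || C) = 1660 + j19.36 Ω = 1660∠0.7° Ω.
Step 5 — Source phasor: V = 10∠-56.4° V = 5.534 - j8.329 V.
Step 6 — Current: I = V / Z = 0.003275 - j0.005056 A = 0.006024∠-57.1° A.
Step 7 — Complex power: S = V·I* = 0.06023 + j0.0007025 VA.
Step 8 — Real power: P = Re(S) = 0.06023 W.
Step 9 — Reactive power: Q = Im(S) = 0.0007025 VAR.
Step 10 — Apparent power: |S| = 0.06024 VA.
Step 11 — Power factor: PF = P/|S| = 0.9999 (lagging).

(a) P = 0.06023 W  (b) Q = 0.0007025 VAR  (c) S = 0.06024 VA  (d) PF = 0.9999 (lagging)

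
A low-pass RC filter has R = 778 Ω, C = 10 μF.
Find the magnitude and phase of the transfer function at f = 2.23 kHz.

Step 1 — Angular frequency: ω = 2π·2230 = 1.401e+04 rad/s.
Step 2 — Transfer function: H(jω) = 1/(1 + jωRC).
Step 3 — Denominator: 1 + jωRC = 1 + j·1.401e+04·778·1e-05 = 1 + j109.
Step 4 — H = 8.415e-05 - j0.009173.
Step 5 — Magnitude: |H| = 0.009173 (-40.7 dB); phase: φ = -89.5°.

|H| = 0.009173 (-40.7 dB), φ = -89.5°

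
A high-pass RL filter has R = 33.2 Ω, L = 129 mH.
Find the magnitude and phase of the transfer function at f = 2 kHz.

Step 1 — Angular frequency: ω = 2π·2000 = 1.257e+04 rad/s.
Step 2 — Transfer function: H(jω) = jωL/(R + jωL).
Step 3 — Numerator jωL = j·1621; denominator R + jωL = 33.2 + j1621.
Step 4 — H = 0.9996 + j0.02047.
Step 5 — Magnitude: |H| = 0.9998 (-0.0 dB); phase: φ = 1.2°.

|H| = 0.9998 (-0.0 dB), φ = 1.2°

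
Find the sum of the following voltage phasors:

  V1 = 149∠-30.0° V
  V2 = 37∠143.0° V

Step 1 — Convert each phasor to rectangular form:
  V1 = 149·(cos(-30.0°) + j·sin(-30.0°)) = 129 - j74.5 V
  V2 = 37·(cos(143.0°) + j·sin(143.0°)) = -29.55 + j22.27 V
Step 2 — Sum components: V_total = 99.49 - j52.23 V.
Step 3 — Convert to polar: |V_total| = 112.4 V, ∠V_total = -27.7°.

V_total = 112.4∠-27.7° V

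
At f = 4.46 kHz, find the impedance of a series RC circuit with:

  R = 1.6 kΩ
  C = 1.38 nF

Step 1 — Angular frequency: ω = 2π·f = 2π·4460 = 2.802e+04 rad/s.
Step 2 — Component impedances:
  R: Z = R = 1600 Ω
  C: Z = 1/(jωC) = -j/(ω·C) = 0 - j2.586e+04 Ω
Step 3 — Series combination: Z_total = R + C = 1600 - j2.586e+04 Ω = 2.591e+04∠-86.5° Ω.

Z = 1600 - j2.586e+04 Ω = 2.591e+04∠-86.5° Ω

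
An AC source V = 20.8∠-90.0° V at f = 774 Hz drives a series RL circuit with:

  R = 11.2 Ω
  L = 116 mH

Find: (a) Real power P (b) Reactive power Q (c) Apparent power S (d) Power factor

Step 1 — Angular frequency: ω = 2π·f = 2π·774 = 4863 rad/s.
Step 2 — Component impedances:
  R: Z = R = 11.2 Ω
  L: Z = jωL = j·4863·0.116 = 0 + j564.1 Ω
Step 3 — Series combination: Z_total = R + L = 11.2 + j564.1 Ω = 564.2∠88.9° Ω.
Step 4 — Source phasor: V = 20.8∠-90.0° V = 0 - j20.8 V.
Step 5 — Current: I = V / Z = -0.03686 - j0.0007317 A = 0.03686∠-178.9° A.
Step 6 — Complex power: S = V·I* = 0.01522 + j0.7666 VA.
Step 7 — Real power: P = Re(S) = 0.01522 W.
Step 8 — Reactive power: Q = Im(S) = 0.7666 VAR.
Step 9 — Apparent power: |S| = 0.7668 VA.
Step 10 — Power factor: PF = P/|S| = 0.01985 (lagging).

(a) P = 0.01522 W  (b) Q = 0.7666 VAR  (c) S = 0.7668 VA  (d) PF = 0.01985 (lagging)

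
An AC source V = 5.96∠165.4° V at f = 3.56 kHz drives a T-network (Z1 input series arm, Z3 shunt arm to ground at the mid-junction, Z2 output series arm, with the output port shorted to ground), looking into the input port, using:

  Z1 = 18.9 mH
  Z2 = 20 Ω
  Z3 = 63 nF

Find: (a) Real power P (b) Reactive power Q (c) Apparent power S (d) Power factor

Step 1 — Angular frequency: ω = 2π·f = 2π·3560 = 2.237e+04 rad/s.
Step 2 — Component impedances:
  Z1: Z = jωL = j·2.237e+04·0.0189 = 0 + j422.8 Ω
  Z2: Z = R = 20 Ω
  Z3: Z = 1/(jωC) = -j/(ω·C) = 0 - j709.6 Ω
Step 3 — With the output port shorted to ground, the output series arm Z2 runs from the junction to ground; the shunt arm Z3 also runs from the junction to ground. They appear in parallel: Z3 || Z2 = 19.98 - j0.5632 Ω.
Step 4 — Series with input arm Z1: Z_in = Z1 + (Z3 || Z2) = 19.98 + j422.2 Ω = 422.7∠87.3° Ω.
Step 5 — Source phasor: V = 5.96∠165.4° V = -5.768 + j1.502 V.
Step 6 — Current: I = V / Z = 0.002905 + j0.0138 A = 0.0141∠78.1° A.
Step 7 — Complex power: S = V·I* = 0.003974 + j0.08395 VA.
Step 8 — Real power: P = Re(S) = 0.003974 W.
Step 9 — Reactive power: Q = Im(S) = 0.08395 VAR.
Step 10 — Apparent power: |S| = 0.08404 VA.
Step 11 — Power factor: PF = P/|S| = 0.04728 (lagging).

(a) P = 0.003974 W  (b) Q = 0.08395 VAR  (c) S = 0.08404 VA  (d) PF = 0.04728 (lagging)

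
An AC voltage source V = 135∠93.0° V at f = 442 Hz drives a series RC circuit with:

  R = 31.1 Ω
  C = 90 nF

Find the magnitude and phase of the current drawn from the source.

Step 1 — Angular frequency: ω = 2π·f = 2π·442 = 2777 rad/s.
Step 2 — Component impedances:
  R: Z = R = 31.1 Ω
  C: Z = 1/(jωC) = -j/(ω·C) = 0 - j4001 Ω
Step 3 — Series combination: Z_total = R + C = 31.1 - j4001 Ω = 4001∠-89.6° Ω.
Step 4 — Source phasor: V = 135∠93.0° V = -7.065 + j134.8 V.
Step 5 — Ohm's law: I = V / Z_total = (-7.065 + j134.8) / (31.1 - j4001) = -0.03371 - j0.001504 A.
Step 6 — Convert to polar: |I| = 0.03374 A, ∠I = -177.4°.

I = 0.03374∠-177.4° A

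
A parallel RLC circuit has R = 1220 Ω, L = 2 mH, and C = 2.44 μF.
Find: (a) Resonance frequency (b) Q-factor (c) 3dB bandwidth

Step 1 — Resonance: ω₀ = 1/√(LC) = 1/√(0.002·2.44e-06) = 1.431e+04 rad/s.
Step 2 — f₀ = ω₀/(2π) = 2278 Hz.
Step 3 — Parallel Q: Q = R/(ω₀L) = 1220/(1.431e+04·0.002) = 42.61.
Step 4 — Bandwidth: Δω = ω₀/Q = 335.9 rad/s; BW = Δω/(2π) = 53.47 Hz.

(a) f₀ = 2278 Hz  (b) Q = 42.61  (c) BW = 53.47 Hz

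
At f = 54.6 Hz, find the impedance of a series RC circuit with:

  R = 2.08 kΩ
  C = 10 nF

Step 1 — Angular frequency: ω = 2π·f = 2π·54.6 = 343.1 rad/s.
Step 2 — Component impedances:
  R: Z = R = 2080 Ω
  C: Z = 1/(jωC) = -j/(ω·C) = 0 - j2.915e+05 Ω
Step 3 — Series combination: Z_total = R + C = 2080 - j2.915e+05 Ω = 2.915e+05∠-89.6° Ω.

Z = 2080 - j2.915e+05 Ω = 2.915e+05∠-89.6° Ω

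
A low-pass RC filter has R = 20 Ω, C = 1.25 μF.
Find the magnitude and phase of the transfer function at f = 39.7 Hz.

Step 1 — Angular frequency: ω = 2π·39.7 = 249.4 rad/s.
Step 2 — Transfer function: H(jω) = 1/(1 + jωRC).
Step 3 — Denominator: 1 + jωRC = 1 + j·249.4·20·1.25e-06 = 1 + j0.006236.
Step 4 — H = 1 - j0.006236.
Step 5 — Magnitude: |H| = 1 (-0.0 dB); phase: φ = -0.4°.

|H| = 1 (-0.0 dB), φ = -0.4°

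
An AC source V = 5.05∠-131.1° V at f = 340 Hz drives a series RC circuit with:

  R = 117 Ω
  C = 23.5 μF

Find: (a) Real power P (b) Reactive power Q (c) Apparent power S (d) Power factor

Step 1 — Angular frequency: ω = 2π·f = 2π·340 = 2136 rad/s.
Step 2 — Component impedances:
  R: Z = R = 117 Ω
  C: Z = 1/(jωC) = -j/(ω·C) = 0 - j19.92 Ω
Step 3 — Series combination: Z_total = R + C = 117 - j19.92 Ω = 118.7∠-9.7° Ω.
Step 4 — Source phasor: V = 5.05∠-131.1° V = -3.32 - j3.805 V.
Step 5 — Current: I = V / Z = -0.02219 - j0.0363 A = 0.04255∠-121.4° A.
Step 6 — Complex power: S = V·I* = 0.2118 - j0.03606 VA.
Step 7 — Real power: P = Re(S) = 0.2118 W.
Step 8 — Reactive power: Q = Im(S) = -0.03606 VAR.
Step 9 — Apparent power: |S| = 0.2149 VA.
Step 10 — Power factor: PF = P/|S| = 0.9858 (leading).

(a) P = 0.2118 W  (b) Q = -0.03606 VAR  (c) S = 0.2149 VA  (d) PF = 0.9858 (leading)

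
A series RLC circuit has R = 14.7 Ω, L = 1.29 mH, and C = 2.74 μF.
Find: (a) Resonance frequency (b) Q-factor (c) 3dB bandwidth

Step 1 — Resonance condition Im(Z)=0 gives ω₀ = 1/√(LC).
Step 2 — ω₀ = 1/√(0.00129·2.74e-06) = 1.682e+04 rad/s.
Step 3 — f₀ = ω₀/(2π) = 2677 Hz.
Step 4 — Series Q: Q = ω₀L/R = 1.682e+04·0.00129/14.7 = 1.476.
Step 5 — 3dB bandwidth: Δω = ω₀/Q = 1.14e+04 rad/s; BW = Δω/(2π) = 1814 Hz.

(a) f₀ = 2677 Hz  (b) Q = 1.476  (c) BW = 1814 Hz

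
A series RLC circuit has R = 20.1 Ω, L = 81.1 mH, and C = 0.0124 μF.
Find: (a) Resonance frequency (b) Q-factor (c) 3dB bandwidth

Step 1 — Resonance condition Im(Z)=0 gives ω₀ = 1/√(LC).
Step 2 — ω₀ = 1/√(0.0811·1.24e-08) = 3.153e+04 rad/s.
Step 3 — f₀ = ω₀/(2π) = 5019 Hz.
Step 4 — Series Q: Q = ω₀L/R = 3.153e+04·0.0811/20.1 = 127.2.
Step 5 — 3dB bandwidth: Δω = ω₀/Q = 247.8 rad/s; BW = Δω/(2π) = 39.45 Hz.

(a) f₀ = 5019 Hz  (b) Q = 127.2  (c) BW = 39.45 Hz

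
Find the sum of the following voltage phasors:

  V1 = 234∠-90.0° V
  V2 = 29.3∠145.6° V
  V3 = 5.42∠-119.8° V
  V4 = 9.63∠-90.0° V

Step 1 — Convert each phasor to rectangular form:
  V1 = 234·(cos(-90.0°) + j·sin(-90.0°)) = 0 - j234 V
  V2 = 29.3·(cos(145.6°) + j·sin(145.6°)) = -24.18 + j16.55 V
  V3 = 5.42·(cos(-119.8°) + j·sin(-119.8°)) = -2.694 - j4.703 V
  V4 = 9.63·(cos(-90.0°) + j·sin(-90.0°)) = 0 - j9.63 V
Step 2 — Sum components: V_total = -26.87 - j231.8 V.
Step 3 — Convert to polar: |V_total| = 233.3 V, ∠V_total = -96.6°.

V_total = 233.3∠-96.6° V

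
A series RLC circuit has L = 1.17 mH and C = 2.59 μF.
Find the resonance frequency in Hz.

Step 1 — Resonance condition Im(Z)=0 gives ω₀ = 1/√(LC).
Step 2 — ω₀ = 1/√(0.00117·2.59e-06) = 1.817e+04 rad/s.
Step 3 — f₀ = ω₀/(2π) = 2891 Hz.

f₀ = 2891 Hz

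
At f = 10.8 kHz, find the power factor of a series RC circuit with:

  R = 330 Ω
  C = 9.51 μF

Step 1 — Angular frequency: ω = 2π·f = 2π·1.08e+04 = 6.786e+04 rad/s.
Step 2 — Component impedances:
  R: Z = R = 330 Ω
  C: Z = 1/(jωC) = -j/(ω·C) = 0 - j1.55 Ω
Step 3 — Series combination: Z_total = R + C = 330 - j1.55 Ω = 330∠-0.3° Ω.
Step 4 — Power factor: PF = cos(φ) = Re(Z)/|Z| = 330/330 = 1.
Step 5 — Type: Im(Z) = -1.55 ⇒ leading (phase φ = -0.3°).

PF = 1 (leading, φ = -0.3°)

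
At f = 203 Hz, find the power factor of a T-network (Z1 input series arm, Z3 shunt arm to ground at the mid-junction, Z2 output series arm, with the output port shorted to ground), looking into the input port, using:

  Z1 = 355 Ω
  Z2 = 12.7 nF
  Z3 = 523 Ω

Step 1 — Angular frequency: ω = 2π·f = 2π·203 = 1275 rad/s.
Step 2 — Component impedances:
  Z1: Z = R = 355 Ω
  Z2: Z = 1/(jωC) = -j/(ω·C) = 0 - j6.173e+04 Ω
  Z3: Z = R = 523 Ω
Step 3 — With the output port shorted to ground, the output series arm Z2 runs from the junction to ground; the shunt arm Z3 also runs from the junction to ground. They appear in parallel: Z3 || Z2 = 523 - j4.43 Ω.
Step 4 — Series with input arm Z1: Z_in = Z1 + (Z3 || Z2) = 878 - j4.43 Ω = 878∠-0.3° Ω.
Step 5 — Power factor: PF = cos(φ) = Re(Z)/|Z| = 878/878 = 1.
Step 6 — Type: Im(Z) = -4.43 ⇒ leading (phase φ = -0.3°).

PF = 1 (leading, φ = -0.3°)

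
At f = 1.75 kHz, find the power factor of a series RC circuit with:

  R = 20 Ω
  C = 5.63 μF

Step 1 — Angular frequency: ω = 2π·f = 2π·1750 = 1.1e+04 rad/s.
Step 2 — Component impedances:
  R: Z = R = 20 Ω
  C: Z = 1/(jωC) = -j/(ω·C) = 0 - j16.15 Ω
Step 3 — Series combination: Z_total = R + C = 20 - j16.15 Ω = 25.71∠-38.9° Ω.
Step 4 — Power factor: PF = cos(φ) = Re(Z)/|Z| = 20/25.71 = 0.7779.
Step 5 — Type: Im(Z) = -16.15 ⇒ leading (phase φ = -38.9°).

PF = 0.7779 (leading, φ = -38.9°)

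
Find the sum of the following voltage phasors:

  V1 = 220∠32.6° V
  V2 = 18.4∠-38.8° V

Step 1 — Convert each phasor to rectangular form:
  V1 = 220·(cos(32.6°) + j·sin(32.6°)) = 185.3 + j118.5 V
  V2 = 18.4·(cos(-38.8°) + j·sin(-38.8°)) = 14.34 - j11.53 V
Step 2 — Sum components: V_total = 199.7 + j107 V.
Step 3 — Convert to polar: |V_total| = 226.5 V, ∠V_total = 28.2°.

V_total = 226.5∠28.2° V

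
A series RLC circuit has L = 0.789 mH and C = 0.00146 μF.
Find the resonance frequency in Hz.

Step 1 — Resonance condition Im(Z)=0 gives ω₀ = 1/√(LC).
Step 2 — ω₀ = 1/√(0.000789·1.46e-09) = 9.317e+05 rad/s.
Step 3 — f₀ = ω₀/(2π) = 1.483e+05 Hz.

f₀ = 1.483e+05 Hz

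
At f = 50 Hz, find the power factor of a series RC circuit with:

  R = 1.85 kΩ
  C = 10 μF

Step 1 — Angular frequency: ω = 2π·f = 2π·50 = 314.2 rad/s.
Step 2 — Component impedances:
  R: Z = R = 1850 Ω
  C: Z = 1/(jωC) = -j/(ω·C) = 0 - j318.3 Ω
Step 3 — Series combination: Z_total = R + C = 1850 - j318.3 Ω = 1877∠-9.8° Ω.
Step 4 — Power factor: PF = cos(φ) = Re(Z)/|Z| = 1850/1877.2 = 0.9855.
Step 5 — Type: Im(Z) = -318.3 ⇒ leading (phase φ = -9.8°).

PF = 0.9855 (leading, φ = -9.8°)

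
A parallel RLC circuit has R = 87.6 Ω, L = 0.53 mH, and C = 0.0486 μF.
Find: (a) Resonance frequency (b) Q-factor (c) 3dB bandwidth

Step 1 — Resonance: ω₀ = 1/√(LC) = 1/√(0.00053·4.86e-08) = 1.97e+05 rad/s.
Step 2 — f₀ = ω₀/(2π) = 3.136e+04 Hz.
Step 3 — Parallel Q: Q = R/(ω₀L) = 87.6/(1.97e+05·0.00053) = 0.8388.
Step 4 — Bandwidth: Δω = ω₀/Q = 2.349e+05 rad/s; BW = Δω/(2π) = 3.738e+04 Hz.

(a) f₀ = 3.136e+04 Hz  (b) Q = 0.8388  (c) BW = 3.738e+04 Hz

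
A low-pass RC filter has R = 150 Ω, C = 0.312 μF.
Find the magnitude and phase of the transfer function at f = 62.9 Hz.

Step 1 — Angular frequency: ω = 2π·62.9 = 395.2 rad/s.
Step 2 — Transfer function: H(jω) = 1/(1 + jωRC).
Step 3 — Denominator: 1 + jωRC = 1 + j·395.2·150·3.12e-07 = 1 + j0.0185.
Step 4 — H = 0.9997 - j0.01849.
Step 5 — Magnitude: |H| = 0.9998 (-0.0 dB); phase: φ = -1.1°.

|H| = 0.9998 (-0.0 dB), φ = -1.1°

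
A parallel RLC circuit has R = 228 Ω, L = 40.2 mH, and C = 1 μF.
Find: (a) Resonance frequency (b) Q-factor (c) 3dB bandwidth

Step 1 — Resonance: ω₀ = 1/√(LC) = 1/√(0.0402·1e-06) = 4988 rad/s.
Step 2 — f₀ = ω₀/(2π) = 793.8 Hz.
Step 3 — Parallel Q: Q = R/(ω₀L) = 228/(4988·0.0402) = 1.137.
Step 4 — Bandwidth: Δω = ω₀/Q = 4386 rad/s; BW = Δω/(2π) = 698 Hz.

(a) f₀ = 793.8 Hz  (b) Q = 1.137  (c) BW = 698 Hz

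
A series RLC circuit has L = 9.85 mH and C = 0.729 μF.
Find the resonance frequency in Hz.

Step 1 — Resonance condition Im(Z)=0 gives ω₀ = 1/√(LC).
Step 2 — ω₀ = 1/√(0.00985·7.29e-07) = 1.18e+04 rad/s.
Step 3 — f₀ = ω₀/(2π) = 1878 Hz.

f₀ = 1878 Hz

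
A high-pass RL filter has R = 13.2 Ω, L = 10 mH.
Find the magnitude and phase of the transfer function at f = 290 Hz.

Step 1 — Angular frequency: ω = 2π·290 = 1822 rad/s.
Step 2 — Transfer function: H(jω) = jωL/(R + jωL).
Step 3 — Numerator jωL = j·18.22; denominator R + jωL = 13.2 + j18.22.
Step 4 — H = 0.6558 + j0.4751.
Step 5 — Magnitude: |H| = 0.8098 (-1.8 dB); phase: φ = 35.9°.

|H| = 0.8098 (-1.8 dB), φ = 35.9°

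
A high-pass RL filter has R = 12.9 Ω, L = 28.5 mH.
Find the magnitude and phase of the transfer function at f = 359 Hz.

Step 1 — Angular frequency: ω = 2π·359 = 2256 rad/s.
Step 2 — Transfer function: H(jω) = jωL/(R + jωL).
Step 3 — Numerator jωL = j·64.29; denominator R + jωL = 12.9 + j64.29.
Step 4 — H = 0.9613 + j0.1929.
Step 5 — Magnitude: |H| = 0.9805 (-0.2 dB); phase: φ = 11.3°.

|H| = 0.9805 (-0.2 dB), φ = 11.3°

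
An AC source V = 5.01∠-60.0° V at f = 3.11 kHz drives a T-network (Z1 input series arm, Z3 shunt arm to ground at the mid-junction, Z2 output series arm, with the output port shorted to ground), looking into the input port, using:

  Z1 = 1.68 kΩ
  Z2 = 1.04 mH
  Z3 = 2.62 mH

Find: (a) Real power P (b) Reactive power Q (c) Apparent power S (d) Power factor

Step 1 — Angular frequency: ω = 2π·f = 2π·3110 = 1.954e+04 rad/s.
Step 2 — Component impedances:
  Z1: Z = R = 1680 Ω
  Z2: Z = jωL = j·1.954e+04·0.00104 = 0 + j20.32 Ω
  Z3: Z = jωL = j·1.954e+04·0.00262 = 0 + j51.2 Ω
Step 3 — With the output port shorted to ground, the output series arm Z2 runs from the junction to ground; the shunt arm Z3 also runs from the junction to ground. They appear in parallel: Z3 || Z2 = 0 + j14.55 Ω.
Step 4 — Series with input arm Z1: Z_in = Z1 + (Z3 || Z2) = 1680 + j14.55 Ω = 1680∠0.5° Ω.
Step 5 — Source phasor: V = 5.01∠-60.0° V = 2.505 - j4.339 V.
Step 6 — Current: I = V / Z = 0.001469 - j0.002595 A = 0.002982∠-60.5° A.
Step 7 — Complex power: S = V·I* = 0.01494 + j0.0001294 VA.
Step 8 — Real power: P = Re(S) = 0.01494 W.
Step 9 — Reactive power: Q = Im(S) = 0.0001294 VAR.
Step 10 — Apparent power: |S| = 0.01494 VA.
Step 11 — Power factor: PF = P/|S| = 1 (lagging).

(a) P = 0.01494 W  (b) Q = 0.0001294 VAR  (c) S = 0.01494 VA  (d) PF = 1 (lagging)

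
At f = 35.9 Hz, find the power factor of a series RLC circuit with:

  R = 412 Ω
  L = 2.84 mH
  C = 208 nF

Step 1 — Angular frequency: ω = 2π·f = 2π·35.9 = 225.6 rad/s.
Step 2 — Component impedances:
  R: Z = R = 412 Ω
  L: Z = jωL = j·225.6·0.00284 = 0 + j0.6406 Ω
  C: Z = 1/(jωC) = -j/(ω·C) = 0 - j2.131e+04 Ω
Step 3 — Series combination: Z_total = R + L + C = 412 - j2.131e+04 Ω = 2.132e+04∠-88.9° Ω.
Step 4 — Power factor: PF = cos(φ) = Re(Z)/|Z| = 412/21317 = 0.01933.
Step 5 — Type: Im(Z) = -2.131e+04 ⇒ leading (phase φ = -88.9°).

PF = 0.01933 (leading, φ = -88.9°)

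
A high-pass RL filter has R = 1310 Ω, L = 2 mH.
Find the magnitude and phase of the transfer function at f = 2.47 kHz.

Step 1 — Angular frequency: ω = 2π·2470 = 1.552e+04 rad/s.
Step 2 — Transfer function: H(jω) = jωL/(R + jωL).
Step 3 — Numerator jωL = j·31.04; denominator R + jωL = 1310 + j31.04.
Step 4 — H = 0.0005611 + j0.02368.
Step 5 — Magnitude: |H| = 0.02369 (-32.5 dB); phase: φ = 88.6°.

|H| = 0.02369 (-32.5 dB), φ = 88.6°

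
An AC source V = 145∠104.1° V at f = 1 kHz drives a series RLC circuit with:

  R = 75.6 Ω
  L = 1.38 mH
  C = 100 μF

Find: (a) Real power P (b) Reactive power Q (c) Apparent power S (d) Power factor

Step 1 — Angular frequency: ω = 2π·f = 2π·1000 = 6283 rad/s.
Step 2 — Component impedances:
  R: Z = R = 75.6 Ω
  L: Z = jωL = j·6283·0.00138 = 0 + j8.671 Ω
  C: Z = 1/(jωC) = -j/(ω·C) = 0 - j1.592 Ω
Step 3 — Series combination: Z_total = R + L + C = 75.6 + j7.079 Ω = 75.93∠5.3° Ω.
Step 4 — Source phasor: V = 145∠104.1° V = -35.32 + j140.6 V.
Step 5 — Current: I = V / Z = -0.2905 + j1.887 A = 1.91∠98.8° A.
Step 6 — Complex power: S = V·I* = 275.7 + j25.82 VA.
Step 7 — Real power: P = Re(S) = 275.7 W.
Step 8 — Reactive power: Q = Im(S) = 25.82 VAR.
Step 9 — Apparent power: |S| = 276.9 VA.
Step 10 — Power factor: PF = P/|S| = 0.9956 (lagging).

(a) P = 275.7 W  (b) Q = 25.82 VAR  (c) S = 276.9 VA  (d) PF = 0.9956 (lagging)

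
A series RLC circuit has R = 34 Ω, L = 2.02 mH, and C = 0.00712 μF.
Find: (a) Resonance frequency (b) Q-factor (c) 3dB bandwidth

Step 1 — Resonance condition Im(Z)=0 gives ω₀ = 1/√(LC).
Step 2 — ω₀ = 1/√(0.00202·7.12e-09) = 2.637e+05 rad/s.
Step 3 — f₀ = ω₀/(2π) = 4.197e+04 Hz.
Step 4 — Series Q: Q = ω₀L/R = 2.637e+05·0.00202/34 = 15.67.
Step 5 — 3dB bandwidth: Δω = ω₀/Q = 1.683e+04 rad/s; BW = Δω/(2π) = 2679 Hz.

(a) f₀ = 4.197e+04 Hz  (b) Q = 15.67  (c) BW = 2679 Hz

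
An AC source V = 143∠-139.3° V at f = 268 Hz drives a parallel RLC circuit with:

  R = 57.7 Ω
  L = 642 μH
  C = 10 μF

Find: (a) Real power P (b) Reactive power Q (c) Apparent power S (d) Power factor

Step 1 — Angular frequency: ω = 2π·f = 2π·268 = 1684 rad/s.
Step 2 — Component impedances:
  R: Z = R = 57.7 Ω
  L: Z = jωL = j·1684·0.000642 = 0 + j1.081 Ω
  C: Z = 1/(jωC) = -j/(ω·C) = 0 - j59.39 Ω
Step 3 — Parallel combination: 1/Z_total = 1/R + 1/L + 1/C; Z_total = 0.02101 + j1.101 Ω = 1.101∠88.9° Ω.
Step 4 — Source phasor: V = 143∠-139.3° V = -108.4 - j93.25 V.
Step 5 — Current: I = V / Z = -86.57 + j96.84 A = 129.9∠131.8° A.
Step 6 — Complex power: S = V·I* = 354.4 + j1.857e+04 VA.
Step 7 — Real power: P = Re(S) = 354.4 W.
Step 8 — Reactive power: Q = Im(S) = 1.857e+04 VAR.
Step 9 — Apparent power: |S| = 1.857e+04 VA.
Step 10 — Power factor: PF = P/|S| = 0.01908 (lagging).

(a) P = 354.4 W  (b) Q = 1.857e+04 VAR  (c) S = 1.857e+04 VA  (d) PF = 0.01908 (lagging)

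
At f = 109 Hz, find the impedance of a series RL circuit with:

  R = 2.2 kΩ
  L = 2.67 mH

Step 1 — Angular frequency: ω = 2π·f = 2π·109 = 684.9 rad/s.
Step 2 — Component impedances:
  R: Z = R = 2200 Ω
  L: Z = jωL = j·684.9·0.00267 = 0 + j1.829 Ω
Step 3 — Series combination: Z_total = R + L = 2200 + j1.829 Ω = 2200∠0.0° Ω.

Z = 2200 + j1.829 Ω = 2200∠0.0° Ω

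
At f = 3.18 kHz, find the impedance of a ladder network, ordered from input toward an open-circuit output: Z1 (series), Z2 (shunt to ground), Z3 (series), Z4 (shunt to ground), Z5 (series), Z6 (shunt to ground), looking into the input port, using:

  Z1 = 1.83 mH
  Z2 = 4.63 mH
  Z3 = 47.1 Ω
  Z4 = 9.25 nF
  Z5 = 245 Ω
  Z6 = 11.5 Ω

Step 1 — Angular frequency: ω = 2π·f = 2π·3180 = 1.998e+04 rad/s.
Step 2 — Component impedances:
  Z1: Z = jωL = j·1.998e+04·0.00183 = 0 + j36.56 Ω
  Z2: Z = jωL = j·1.998e+04·0.00463 = 0 + j92.51 Ω
  Z3: Z = R = 47.1 Ω
  Z4: Z = 1/(jωC) = -j/(ω·C) = 0 - j5411 Ω
  Z5: Z = R = 245 Ω
  Z6: Z = R = 11.5 Ω
Step 3 — Ladder network (open output): work backward from the far end, alternating series and parallel combinations. Z_in = 26.39 + j122.1 Ω = 124.9∠77.8° Ω.

Z = 26.39 + j122.1 Ω = 124.9∠77.8° Ω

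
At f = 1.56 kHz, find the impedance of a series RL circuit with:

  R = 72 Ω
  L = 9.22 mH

Step 1 — Angular frequency: ω = 2π·f = 2π·1560 = 9802 rad/s.
Step 2 — Component impedances:
  R: Z = R = 72 Ω
  L: Z = jωL = j·9802·0.00922 = 0 + j90.37 Ω
Step 3 — Series combination: Z_total = R + L = 72 + j90.37 Ω = 115.5∠51.5° Ω.

Z = 72 + j90.37 Ω = 115.5∠51.5° Ω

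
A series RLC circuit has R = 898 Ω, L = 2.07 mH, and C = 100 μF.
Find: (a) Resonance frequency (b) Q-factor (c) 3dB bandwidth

Step 1 — Resonance condition Im(Z)=0 gives ω₀ = 1/√(LC).
Step 2 — ω₀ = 1/√(0.00207·0.0001) = 2198 rad/s.
Step 3 — f₀ = ω₀/(2π) = 349.8 Hz.
Step 4 — Series Q: Q = ω₀L/R = 2198·0.00207/898 = 0.005067.
Step 5 — 3dB bandwidth: Δω = ω₀/Q = 4.338e+05 rad/s; BW = Δω/(2π) = 6.904e+04 Hz.

(a) f₀ = 349.8 Hz  (b) Q = 0.005067  (c) BW = 6.904e+04 Hz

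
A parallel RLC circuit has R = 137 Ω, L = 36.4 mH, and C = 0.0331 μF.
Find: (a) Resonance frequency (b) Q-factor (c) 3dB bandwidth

Step 1 — Resonance: ω₀ = 1/√(LC) = 1/√(0.0364·3.31e-08) = 2.881e+04 rad/s.
Step 2 — f₀ = ω₀/(2π) = 4585 Hz.
Step 3 — Parallel Q: Q = R/(ω₀L) = 137/(2.881e+04·0.0364) = 0.1306.
Step 4 — Bandwidth: Δω = ω₀/Q = 2.205e+05 rad/s; BW = Δω/(2π) = 3.51e+04 Hz.

(a) f₀ = 4585 Hz  (b) Q = 0.1306  (c) BW = 3.51e+04 Hz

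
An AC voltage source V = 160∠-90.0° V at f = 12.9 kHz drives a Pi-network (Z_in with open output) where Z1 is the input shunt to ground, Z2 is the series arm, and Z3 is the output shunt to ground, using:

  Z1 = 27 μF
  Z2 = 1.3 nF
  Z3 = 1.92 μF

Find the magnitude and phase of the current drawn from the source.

Step 1 — Angular frequency: ω = 2π·f = 2π·1.29e+04 = 8.105e+04 rad/s.
Step 2 — Component impedances:
  Z1: Z = 1/(jωC) = -j/(ω·C) = 0 - j0.4569 Ω
  Z2: Z = 1/(jωC) = -j/(ω·C) = 0 - j9490 Ω
  Z3: Z = 1/(jωC) = -j/(ω·C) = 0 - j6.426 Ω
Step 3 — With open output, the series arm Z2 and the output shunt Z3 appear in series to ground: Z2 + Z3 = 0 - j9497 Ω.
Step 4 — Parallel with input shunt Z1: Z_in = Z1 || (Z2 + Z3) = 0 - j0.4569 Ω = 0.4569∠-90.0° Ω.
Step 5 — Source phasor: V = 160∠-90.0° V = 0 - j160 V.
Step 6 — Ohm's law: I = V / Z_total = (0 - j160) / (0 - j0.4569) = 350.2 A.
Step 7 — Convert to polar: |I| = 350.2 A, ∠I = 0.0°.

I = 350.2∠0.0° A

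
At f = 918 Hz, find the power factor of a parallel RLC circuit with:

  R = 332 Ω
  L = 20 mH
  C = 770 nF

Step 1 — Angular frequency: ω = 2π·f = 2π·918 = 5768 rad/s.
Step 2 — Component impedances:
  R: Z = R = 332 Ω
  L: Z = jωL = j·5768·0.02 = 0 + j115.4 Ω
  C: Z = 1/(jωC) = -j/(ω·C) = 0 - j225.2 Ω
Step 3 — Parallel combination: 1/Z_total = 1/R + 1/L + 1/C; Z_total = 111.8 + j156.9 Ω = 192.7∠54.5° Ω.
Step 4 — Power factor: PF = cos(φ) = Re(Z)/|Z| = 111.8/192.66 = 0.5803.
Step 5 — Type: Im(Z) = 156.9 ⇒ lagging (phase φ = 54.5°).

PF = 0.5803 (lagging, φ = 54.5°)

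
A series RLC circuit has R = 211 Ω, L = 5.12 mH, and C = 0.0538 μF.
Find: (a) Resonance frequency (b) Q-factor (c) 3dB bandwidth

Step 1 — Resonance: ω₀ = 1/√(LC) = 1/√(0.00512·5.38e-08) = 6.025e+04 rad/s.
Step 2 — f₀ = ω₀/(2π) = 9589 Hz.
Step 3 — Series Q: Q = ω₀L/R = 6.025e+04·0.00512/211 = 1.462.
Step 4 — Bandwidth: Δω = ω₀/Q = 4.121e+04 rad/s; BW = Δω/(2π) = 6559 Hz.

(a) f₀ = 9589 Hz  (b) Q = 1.462  (c) BW = 6559 Hz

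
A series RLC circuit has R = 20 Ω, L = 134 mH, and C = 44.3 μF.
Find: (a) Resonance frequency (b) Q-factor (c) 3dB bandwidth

Step 1 — Resonance condition Im(Z)=0 gives ω₀ = 1/√(LC).
Step 2 — ω₀ = 1/√(0.134·4.43e-05) = 410.4 rad/s.
Step 3 — f₀ = ω₀/(2π) = 65.32 Hz.
Step 4 — Series Q: Q = ω₀L/R = 410.4·0.134/20 = 2.75.
Step 5 — 3dB bandwidth: Δω = ω₀/Q = 149.3 rad/s; BW = Δω/(2π) = 23.75 Hz.

(a) f₀ = 65.32 Hz  (b) Q = 2.75  (c) BW = 23.75 Hz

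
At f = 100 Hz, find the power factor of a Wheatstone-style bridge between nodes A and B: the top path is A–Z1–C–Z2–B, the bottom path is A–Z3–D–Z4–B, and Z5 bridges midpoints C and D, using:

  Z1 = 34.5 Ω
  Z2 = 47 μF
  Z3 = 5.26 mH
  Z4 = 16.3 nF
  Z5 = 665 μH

Step 1 — Angular frequency: ω = 2π·f = 2π·100 = 628.3 rad/s.
Step 2 — Component impedances:
  Z1: Z = R = 34.5 Ω
  Z2: Z = 1/(jωC) = -j/(ω·C) = 0 - j33.86 Ω
  Z3: Z = jωL = j·628.3·0.00526 = 0 + j3.305 Ω
  Z4: Z = 1/(jωC) = -j/(ω·C) = 0 - j9.764e+04 Ω
  Z5: Z = jωL = j·628.3·0.000665 = 0 + j0.4178 Ω
Step 3 — Bridge requires nodal analysis (the Z5 bridge couples midpoints C and D, so the two paths cannot be reduced to a simple series/parallel combination). Setting node B to ground and injecting 1 A at node A, the 3-node admittance system at A, C, D solves to V_A = Z_AB = 0.3971 - j30.17 Ω = 30.17∠-89.2° Ω.
Step 4 — Power factor: PF = cos(φ) = Re(Z)/|Z| = 0.3971/30.17 = 0.01316.
Step 5 — Type: Im(Z) = -30.17 ⇒ leading (phase φ = -89.2°).

PF = 0.01316 (leading, φ = -89.2°)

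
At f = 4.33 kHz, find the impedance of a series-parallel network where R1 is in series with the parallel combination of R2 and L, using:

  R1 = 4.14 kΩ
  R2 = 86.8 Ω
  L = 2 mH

Step 1 — Angular frequency: ω = 2π·f = 2π·4330 = 2.721e+04 rad/s.
Step 2 — Component impedances:
  R1: Z = R = 4140 Ω
  R2: Z = R = 86.8 Ω
  L: Z = jωL = j·2.721e+04·0.002 = 0 + j54.41 Ω
Step 3 — Parallel branch: R2 || L = 1/(1/R2 + 1/L) = 24.49 + j39.06 Ω.
Step 4 — Series with R1: Z_total = R1 + (R2 || L) = 4164 + j39.06 Ω = 4165∠0.5° Ω.

Z = 4164 + j39.06 Ω = 4165∠0.5° Ω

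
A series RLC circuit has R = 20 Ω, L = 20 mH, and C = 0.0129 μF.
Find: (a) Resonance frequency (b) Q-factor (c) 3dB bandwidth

Step 1 — Resonance condition Im(Z)=0 gives ω₀ = 1/√(LC).
Step 2 — ω₀ = 1/√(0.02·1.29e-08) = 6.226e+04 rad/s.
Step 3 — f₀ = ω₀/(2π) = 9909 Hz.
Step 4 — Series Q: Q = ω₀L/R = 6.226e+04·0.02/20 = 62.26.
Step 5 — 3dB bandwidth: Δω = ω₀/Q = 1000 rad/s; BW = Δω/(2π) = 159.2 Hz.

(a) f₀ = 9909 Hz  (b) Q = 62.26  (c) BW = 159.2 Hz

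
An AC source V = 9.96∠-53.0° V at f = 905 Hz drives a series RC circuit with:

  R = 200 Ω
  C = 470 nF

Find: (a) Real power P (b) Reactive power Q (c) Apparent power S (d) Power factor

Step 1 — Angular frequency: ω = 2π·f = 2π·905 = 5686 rad/s.
Step 2 — Component impedances:
  R: Z = R = 200 Ω
  C: Z = 1/(jωC) = -j/(ω·C) = 0 - j374.2 Ω
Step 3 — Series combination: Z_total = R + C = 200 - j374.2 Ω = 424.3∠-61.9° Ω.
Step 4 — Source phasor: V = 9.96∠-53.0° V = 5.994 - j7.954 V.
Step 5 — Current: I = V / Z = 0.02319 + j0.003622 A = 0.02348∠8.9° A.
Step 6 — Complex power: S = V·I* = 0.1102 - j0.2062 VA.
Step 7 — Real power: P = Re(S) = 0.1102 W.
Step 8 — Reactive power: Q = Im(S) = -0.2062 VAR.
Step 9 — Apparent power: |S| = 0.2338 VA.
Step 10 — Power factor: PF = P/|S| = 0.4714 (leading).

(a) P = 0.1102 W  (b) Q = -0.2062 VAR  (c) S = 0.2338 VA  (d) PF = 0.4714 (leading)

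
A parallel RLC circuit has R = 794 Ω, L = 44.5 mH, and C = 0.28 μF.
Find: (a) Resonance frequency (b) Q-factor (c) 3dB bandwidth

Step 1 — Resonance: ω₀ = 1/√(LC) = 1/√(0.0445·2.8e-07) = 8959 rad/s.
Step 2 — f₀ = ω₀/(2π) = 1426 Hz.
Step 3 — Parallel Q: Q = R/(ω₀L) = 794/(8959·0.0445) = 1.992.
Step 4 — Bandwidth: Δω = ω₀/Q = 4498 rad/s; BW = Δω/(2π) = 715.9 Hz.

(a) f₀ = 1426 Hz  (b) Q = 1.992  (c) BW = 715.9 Hz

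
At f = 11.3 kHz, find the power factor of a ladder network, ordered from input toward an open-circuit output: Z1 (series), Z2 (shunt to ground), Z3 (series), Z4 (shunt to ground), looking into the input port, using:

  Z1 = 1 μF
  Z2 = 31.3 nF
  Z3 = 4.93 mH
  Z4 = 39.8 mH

Step 1 — Angular frequency: ω = 2π·f = 2π·1.13e+04 = 7.1e+04 rad/s.
Step 2 — Component impedances:
  Z1: Z = 1/(jωC) = -j/(ω·C) = 0 - j14.08 Ω
  Z2: Z = 1/(jωC) = -j/(ω·C) = 0 - j450 Ω
  Z3: Z = jωL = j·7.1e+04·0.00493 = 0 + j350 Ω
  Z4: Z = jωL = j·7.1e+04·0.0398 = 0 + j2826 Ω
Step 3 — Ladder network (open output): work backward from the far end, alternating series and parallel combinations. Z_in = 0 - j538.4 Ω = 538.4∠-90.0° Ω.
Step 4 — Power factor: PF = cos(φ) = Re(Z)/|Z| = 0/538.4 = 0.
Step 5 — Type: Im(Z) = -538.4 ⇒ leading (phase φ = -90.0°).

PF = 0 (leading, φ = -90.0°)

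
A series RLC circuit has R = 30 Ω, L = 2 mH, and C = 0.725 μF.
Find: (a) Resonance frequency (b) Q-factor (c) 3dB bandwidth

Step 1 — Resonance: ω₀ = 1/√(LC) = 1/√(0.002·7.25e-07) = 2.626e+04 rad/s.
Step 2 — f₀ = ω₀/(2π) = 4180 Hz.
Step 3 — Series Q: Q = ω₀L/R = 2.626e+04·0.002/30 = 1.751.
Step 4 — Bandwidth: Δω = ω₀/Q = 1.5e+04 rad/s; BW = Δω/(2π) = 2387 Hz.

(a) f₀ = 4180 Hz  (b) Q = 1.751  (c) BW = 2387 Hz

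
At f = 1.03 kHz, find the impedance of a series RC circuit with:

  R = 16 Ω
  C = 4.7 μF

Step 1 — Angular frequency: ω = 2π·f = 2π·1030 = 6472 rad/s.
Step 2 — Component impedances:
  R: Z = R = 16 Ω
  C: Z = 1/(jωC) = -j/(ω·C) = 0 - j32.88 Ω
Step 3 — Series combination: Z_total = R + C = 16 - j32.88 Ω = 36.56∠-64.0° Ω.

Z = 16 - j32.88 Ω = 36.56∠-64.0° Ω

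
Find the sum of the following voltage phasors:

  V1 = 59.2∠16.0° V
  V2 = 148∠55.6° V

Step 1 — Convert each phasor to rectangular form:
  V1 = 59.2·(cos(16.0°) + j·sin(16.0°)) = 56.91 + j16.32 V
  V2 = 148·(cos(55.6°) + j·sin(55.6°)) = 83.62 + j122.1 V
Step 2 — Sum components: V_total = 140.5 + j138.4 V.
Step 3 — Convert to polar: |V_total| = 197.3 V, ∠V_total = 44.6°.

V_total = 197.3∠44.6° V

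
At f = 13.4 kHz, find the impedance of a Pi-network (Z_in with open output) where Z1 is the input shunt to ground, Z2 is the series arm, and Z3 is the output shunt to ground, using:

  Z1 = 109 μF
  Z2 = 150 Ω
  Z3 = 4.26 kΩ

Step 1 — Angular frequency: ω = 2π·f = 2π·1.34e+04 = 8.419e+04 rad/s.
Step 2 — Component impedances:
  Z1: Z = 1/(jωC) = -j/(ω·C) = 0 - j0.109 Ω
  Z2: Z = R = 150 Ω
  Z3: Z = R = 4260 Ω
Step 3 — With open output, the series arm Z2 and the output shunt Z3 appear in series to ground: Z2 + Z3 = 4410 Ω.
Step 4 — Parallel with input shunt Z1: Z_in = Z1 || (Z2 + Z3) = 2.692e-06 - j0.109 Ω = 0.109∠-90.0° Ω.

Z = 2.692e-06 - j0.109 Ω = 0.109∠-90.0° Ω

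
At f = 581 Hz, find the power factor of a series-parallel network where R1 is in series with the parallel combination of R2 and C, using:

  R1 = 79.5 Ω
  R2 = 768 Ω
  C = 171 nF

Step 1 — Angular frequency: ω = 2π·f = 2π·581 = 3651 rad/s.
Step 2 — Component impedances:
  R1: Z = R = 79.5 Ω
  R2: Z = R = 768 Ω
  C: Z = 1/(jωC) = -j/(ω·C) = 0 - j1602 Ω
Step 3 — Parallel branch: R2 || C = 1/(1/R2 + 1/C) = 624.5 - j299.4 Ω.
Step 4 — Series with R1: Z_total = R1 + (R2 || C) = 704 - j299.4 Ω = 765∠-23.0° Ω.
Step 5 — Power factor: PF = cos(φ) = Re(Z)/|Z| = 703.97/764.99 = 0.9202.
Step 6 — Type: Im(Z) = -299.4 ⇒ leading (phase φ = -23.0°).

PF = 0.9202 (leading, φ = -23.0°)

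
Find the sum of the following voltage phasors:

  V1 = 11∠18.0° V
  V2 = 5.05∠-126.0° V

Step 1 — Convert each phasor to rectangular form:
  V1 = 11·(cos(18.0°) + j·sin(18.0°)) = 10.46 + j3.399 V
  V2 = 5.05·(cos(-126.0°) + j·sin(-126.0°)) = -2.968 - j4.086 V
Step 2 — Sum components: V_total = 7.493 - j0.6863 V.
Step 3 — Convert to polar: |V_total| = 7.525 V, ∠V_total = -5.2°.

V_total = 7.525∠-5.2° V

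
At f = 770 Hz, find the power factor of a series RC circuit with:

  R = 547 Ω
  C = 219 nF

Step 1 — Angular frequency: ω = 2π·f = 2π·770 = 4838 rad/s.
Step 2 — Component impedances:
  R: Z = R = 547 Ω
  C: Z = 1/(jωC) = -j/(ω·C) = 0 - j943.8 Ω
Step 3 — Series combination: Z_total = R + C = 547 - j943.8 Ω = 1091∠-59.9° Ω.
Step 4 — Power factor: PF = cos(φ) = Re(Z)/|Z| = 547/1091 = 0.5014.
Step 5 — Type: Im(Z) = -943.8 ⇒ leading (phase φ = -59.9°).

PF = 0.5014 (leading, φ = -59.9°)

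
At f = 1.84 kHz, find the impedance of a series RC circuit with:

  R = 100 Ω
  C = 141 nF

Step 1 — Angular frequency: ω = 2π·f = 2π·1840 = 1.156e+04 rad/s.
Step 2 — Component impedances:
  R: Z = R = 100 Ω
  C: Z = 1/(jωC) = -j/(ω·C) = 0 - j613.5 Ω
Step 3 — Series combination: Z_total = R + C = 100 - j613.5 Ω = 621.6∠-80.7° Ω.

Z = 100 - j613.5 Ω = 621.6∠-80.7° Ω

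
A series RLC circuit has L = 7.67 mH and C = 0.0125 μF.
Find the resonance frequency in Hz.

Step 1 — Resonance condition Im(Z)=0 gives ω₀ = 1/√(LC).
Step 2 — ω₀ = 1/√(0.00767·1.25e-08) = 1.021e+05 rad/s.
Step 3 — f₀ = ω₀/(2π) = 1.625e+04 Hz.

f₀ = 1.625e+04 Hz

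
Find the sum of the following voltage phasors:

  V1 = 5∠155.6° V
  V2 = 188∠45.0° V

Step 1 — Convert each phasor to rectangular form:
  V1 = 5·(cos(155.6°) + j·sin(155.6°)) = -4.553 + j2.066 V
  V2 = 188·(cos(45.0°) + j·sin(45.0°)) = 132.9 + j132.9 V
Step 2 — Sum components: V_total = 128.4 + j135 V.
Step 3 — Convert to polar: |V_total| = 186.3 V, ∠V_total = 46.4°.

V_total = 186.3∠46.4° V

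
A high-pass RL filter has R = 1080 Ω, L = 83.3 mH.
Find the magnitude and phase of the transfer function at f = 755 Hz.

Step 1 — Angular frequency: ω = 2π·755 = 4744 rad/s.
Step 2 — Transfer function: H(jω) = jωL/(R + jωL).
Step 3 — Numerator jωL = j·395.2; denominator R + jωL = 1080 + j395.2.
Step 4 — H = 0.1181 + j0.3227.
Step 5 — Magnitude: |H| = 0.3436 (-9.3 dB); phase: φ = 69.9°.

|H| = 0.3436 (-9.3 dB), φ = 69.9°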